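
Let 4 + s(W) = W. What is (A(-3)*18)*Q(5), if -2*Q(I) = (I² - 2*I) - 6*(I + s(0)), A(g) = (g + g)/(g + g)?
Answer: -81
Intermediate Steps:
A(g) = 1 (A(g) = (2*g)/((2*g)) = (2*g)*(1/(2*g)) = 1)
s(W) = -4 + W
Q(I) = -12 + 4*I - I²/2 (Q(I) = -((I² - 2*I) - 6*(I + (-4 + 0)))/2 = -((I² - 2*I) - 6*(I - 4))/2 = -((I² - 2*I) - 6*(-4 + I))/2 = -((I² - 2*I) + (24 - 6*I))/2 = -(24 + I² - 8*I)/2 = -12 + 4*I - I²/2)
(A(-3)*18)*Q(5) = (1*18)*(-12 + 4*5 - ½*5²) = 18*(-12 + 20 - ½*25) = 18*(-12 + 20 - 25/2) = 18*(-9/2) = -81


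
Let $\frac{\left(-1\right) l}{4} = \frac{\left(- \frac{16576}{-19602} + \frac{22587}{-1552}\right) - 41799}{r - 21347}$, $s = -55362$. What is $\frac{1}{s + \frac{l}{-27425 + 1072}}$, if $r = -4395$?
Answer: $- \frac{2579731239245688}{142819080231100324397} \approx -1.8063 \cdot 10^{-5}$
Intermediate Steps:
$l = - \frac{636019454659}{97891368696}$ ($l = - 4 \frac{\left(- \frac{16576}{-19602} + \frac{22587}{-1552}\right) - 41799}{-4395 - 21347} = - 4 \frac{\left(\left(-16576\right) \left(- \frac{1}{19602}\right) + 22587 \left(- \frac{1}{1552}\right)\right) - 41799}{-25742} = - 4 \left(\left(\frac{8288}{9801} - \frac{22587}{1552}\right) - 41799\right) \left(- \frac{1}{25742}\right) = - 4 \left(- \frac{208512211}{15211152} - 41799\right) \left(- \frac{1}{25742}\right) = - 4 \left(\left(- \frac{636019454659}{15211152}\right) \left(- \frac{1}{25742}\right)\right) = \left(-4\right) \frac{636019454659}{391565474784} = - \frac{636019454659}{97891368696} \approx -6.4972$)
$\frac{1}{s + \frac{l}{-27425 + 1072}} = \frac{1}{-55362 - \frac{636019454659}{97891368696 \left(-27425 + 1072\right)}} = \frac{1}{-55362 - \frac{636019454659}{97891368696 \left(-26353\right)}} = \frac{1}{-55362 - - \frac{636019454659}{2579731239245688}} = \frac{1}{-55362 + \frac{636019454659}{2579731239245688}} = \frac{1}{- \frac{142819080231100324397}{2579731239245688}} = - \frac{2579731239245688}{142819080231100324397}$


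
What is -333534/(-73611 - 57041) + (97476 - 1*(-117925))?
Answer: 14071452493/65326 ≈ 2.1540e+5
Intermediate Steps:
-333534/(-73611 - 57041) + (97476 - 1*(-117925)) = -333534/(-130652) + (97476 + 117925) = -333534*(-1/130652) + 215401 = 166767/65326 + 215401 = 14071452493/65326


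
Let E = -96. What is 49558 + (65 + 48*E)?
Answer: 45015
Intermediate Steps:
49558 + (65 + 48*E) = 49558 + (65 + 48*(-96)) = 49558 + (65 - 4608) = 49558 - 4543 = 45015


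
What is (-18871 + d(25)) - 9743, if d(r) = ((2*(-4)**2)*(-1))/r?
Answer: -715382/25 ≈ -28615.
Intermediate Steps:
d(r) = -32/r (d(r) = ((2*16)*(-1))/r = (32*(-1))/r = -32/r)
(-18871 + d(25)) - 9743 = (-18871 - 32/25) - 9743 = -471807/25 - 9743 = -715382/25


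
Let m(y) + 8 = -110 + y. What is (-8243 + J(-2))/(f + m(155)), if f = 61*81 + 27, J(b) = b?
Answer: -1649/1001 ≈ -1.6474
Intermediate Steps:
m(y) = -118 + y (m(y) = -8 + (-110 + y) = -118 + y)
f = 4968 (f = 4941 + 27 = 4968)
(-8243 + J(-2))/(f + m(155)) = (-8243 - 2)/(4968 + (-118 + 155)) = -8245/(4968 + 37) = -8245/5005 = -8245*1/5005 = -1649/1001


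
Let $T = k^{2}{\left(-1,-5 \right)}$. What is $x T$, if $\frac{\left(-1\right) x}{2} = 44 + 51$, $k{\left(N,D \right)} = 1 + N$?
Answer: $0$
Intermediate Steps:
$x = -190$ ($x = - 2 \left(44 + 51\right) = \left(-2\right) 95 = -190$)
$T = 0$ ($T = \left(1 - 1\right)^{2} = 0^{2} = 0$)
$x T = \left(-190\right) 0 = 0$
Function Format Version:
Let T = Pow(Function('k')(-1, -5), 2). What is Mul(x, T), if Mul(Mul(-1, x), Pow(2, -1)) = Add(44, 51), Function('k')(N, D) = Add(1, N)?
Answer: 0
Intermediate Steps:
x = -190 (x = Mul(-2, Add(44, 51)) = Mul(-2, 95) = -190)
T = 0 (T = Pow(Add(1, -1), 2) = Pow(0, 2) = 0)
Mul(x, T) = Mul(-190, 0) = 0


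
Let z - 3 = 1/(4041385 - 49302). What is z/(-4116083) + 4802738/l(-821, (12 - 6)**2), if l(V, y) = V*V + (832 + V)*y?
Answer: 78917357900771372832/11082176782931464493 ≈ 7.1211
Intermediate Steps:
z = 11976250/3992083 (z = 3 + 1/(4041385 - 49302) = 3 + 1/3992083 = 11976250/3992083 ≈ 3.0000)
l(V, y) = V**2 + y*(832 + V)
z/(-4116083) + 4802738/l(-821, (12 - 6)**2) = (11976250/3992083)/(-4116083) + 4802738/((-821)**2 + 832*(12 - 6)**2 - 821*(12 - 6)**2) = (11976250/3992083)*(-1/4116083) + 4802738/(674041 + 832*6**2 - 821*6**2) = -11976250/16431744970889 + 4802738/(674041 + 832*36 - 821*36) = -11976250/16431744970889 + 4802738/(674041 + 29952 - 29556) = -11976250/16431744970889 + 4802738/674437 = 78917357900771372832/11082176782931464493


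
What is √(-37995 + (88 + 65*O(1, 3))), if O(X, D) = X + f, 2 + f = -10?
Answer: I*√38622 ≈ 196.52*I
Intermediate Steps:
f = -12 (f = -2 - 10 = -12)
O(X, D) = -12 + X (O(X, D) = X - 12 = -12 + X)
√(-37995 + (88 + 65*O(1, 3))) = √(-37995 + (88 + 65*(-12 + 1))) = √(-37995 + (88 + 65*(-11))) = √(-37995 + (88 - 715)) = √(-37995 - 627) = √(-38622) = I*√38622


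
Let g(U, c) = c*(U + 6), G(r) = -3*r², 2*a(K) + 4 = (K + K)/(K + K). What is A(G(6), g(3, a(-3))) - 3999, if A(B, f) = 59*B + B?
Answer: -10479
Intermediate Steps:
a(K) = -3/2 (a(K) = -2 + ((K + K)/(K + K))/2 = -2 + ((2*K)/((2*K)))/2 = -2 + ((2*K)*(1/(2*K)))/2 = -2 + (½)*1 = -2 + ½ = -3/2)
g(U, c) = c*(6 + U)
A(B, f) = 60*B
A(G(6), g(3, a(-3))) - 3999 = 60*(-3*6²) - 3999 = 60*(-3*36) - 3999 = 60*(-108) - 3999 = -6480 - 3999 = -10479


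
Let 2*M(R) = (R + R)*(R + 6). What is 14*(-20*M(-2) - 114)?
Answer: 644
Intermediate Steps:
M(R) = R*(6 + R) (M(R) = ((R + R)*(R + 6))/2 = ((2*R)*(6 + R))/2 = (2*R*(6 + R))/2 = R*(6 + R))
14*(-20*M(-2) - 114) = 14*(-(-40)*(6 - 2) - 114) = 14*(-(-40)*4 - 114) = 14*(-20*(-8) - 114) = 14*(160 - 114) = 14*46 = 644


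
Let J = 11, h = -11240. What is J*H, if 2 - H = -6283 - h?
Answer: -54505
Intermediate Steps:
H = -4955 (H = 2 - (-6283 - 1*(-11240)) = 2 - (-6283 + 11240) = 2 - 1*4957 = 2 - 4957 = -4955)
J*H = 11*(-4955) = -54505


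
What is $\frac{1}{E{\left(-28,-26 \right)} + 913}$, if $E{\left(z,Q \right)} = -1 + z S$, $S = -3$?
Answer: $\frac{1}{996} \approx 0.001004$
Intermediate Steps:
$E{\left(z,Q \right)} = -1 - 3 z$ ($E{\left(z,Q \right)} = -1 + z \left(-3\right) = -1 - 3 z$)
$\frac{1}{E{\left(-28,-26 \right)} + 913} = \frac{1}{\left(-1 - -84\right) + 913} = \frac{1}{\left(-1 + 84\right) + 913} = \frac{1}{83 + 913} = \frac{1}{996}$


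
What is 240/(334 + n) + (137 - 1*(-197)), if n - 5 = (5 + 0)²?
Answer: 30454/91 ≈ 334.66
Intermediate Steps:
n = 30 (n = 5 + (5 + 0)² = 5 + 5² = 5 + 25 = 30)
240/(334 + n) + (137 - 1*(-197)) = 240/(334 + 30) + (137 - 1*(-197)) = 240/364 + (137 + 197) = (1/364)*240 + 334 = 60/91 + 334 = 30454/91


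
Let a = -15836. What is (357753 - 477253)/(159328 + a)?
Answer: -29875/35873 ≈ -0.83280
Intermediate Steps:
(357753 - 477253)/(159328 + a) = (357753 - 477253)/(159328 - 15836) = -119500/143492 = -119500*1/143492 = -29875/35873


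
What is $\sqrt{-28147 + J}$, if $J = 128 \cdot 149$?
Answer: $55 i \sqrt{3} \approx 95.263 i$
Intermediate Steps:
$J = 19072$
$\sqrt{-28147 + J} = \sqrt{-28147 + 19072} = \sqrt{-9075} = 55 i \sqrt{3}$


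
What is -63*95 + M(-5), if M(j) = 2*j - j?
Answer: -5990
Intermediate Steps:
M(j) = j
-63*95 + M(-5) = -63*95 - 5 = -5985 - 5 = -5990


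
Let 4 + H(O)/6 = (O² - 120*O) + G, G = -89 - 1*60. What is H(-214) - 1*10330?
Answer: 417608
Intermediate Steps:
G = -149 (G = -89 - 60 = -149)
H(O) = -918 - 720*O + 6*O² (H(O) = -24 + 6*((O² - 120*O) - 149) = -24 + 6*(-149 + O² - 120*O) = -24 + (-894 - 720*O + 6*O²) = -918 - 720*O + 6*O²)
H(-214) - 1*10330 = (-918 - 720*(-214) + 6*(-214)²) - 1*10330 = (-918 + 154080 + 6*45796) - 10330 = (-918 + 154080 + 274776) - 10330 = 427938 - 10330 = 417608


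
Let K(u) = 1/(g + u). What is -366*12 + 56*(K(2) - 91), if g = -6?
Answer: -9502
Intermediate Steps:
K(u) = 1/(-6 + u)
-366*12 + 56*(K(2) - 91) = -366*12 + 56*(1/(-6 + 2) - 91) = -4392 + 56*(1/(-4) - 91) = -4392 + 56*(-¼ - 91) = -4392 + 56*(-365/4) = -4392 - 5110 = -9502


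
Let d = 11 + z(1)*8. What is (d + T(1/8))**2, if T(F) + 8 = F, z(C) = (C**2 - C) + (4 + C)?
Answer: 119025/64 ≈ 1859.8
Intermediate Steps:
z(C) = 4 + C**2
T(F) = -8 + F
d = 51 (d = 11 + (4 + 1**2)*8 = 11 + (4 + 1)*8 = 11 + 5*8 = 11 + 40 = 51)
(d + T(1/8))**2 = (51 + (-8 + 1/8))**2 = (51 - 63/8)**2 = (345/8)**2 = 119025/64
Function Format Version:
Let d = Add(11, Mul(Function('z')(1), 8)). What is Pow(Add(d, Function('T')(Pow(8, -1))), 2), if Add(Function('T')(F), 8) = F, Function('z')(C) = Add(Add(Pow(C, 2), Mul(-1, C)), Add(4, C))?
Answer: Rational(119025, 64) ≈ 1859.8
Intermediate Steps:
Function('z')(C) = Add(4, Pow(C, 2))
Function('T')(F) = Add(-8, F)
d = 51 (d = Add(11, Mul(Add(4, Pow(1, 2)), 8)) = Add(11, Mul(Add(4, 1), 8)) = Add(11, Mul(5, 8)) = Add(11, 40) = 51)
Pow(Add(d, Function('T')(Pow(8, -1))), 2) = Pow(Add(51, Add(-8, Pow(8, -1))), 2) = Pow(Add(51, Add(-8, Rational(1, 8))), 2) = Pow(Add(51, Rational(-63, 8)), 2) = Pow(Rational(345, 8), 2) = Rational(119025, 64)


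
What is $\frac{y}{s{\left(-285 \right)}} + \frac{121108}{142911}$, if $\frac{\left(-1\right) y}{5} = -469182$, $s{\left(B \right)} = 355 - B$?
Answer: $\frac{33533385313}{9146304} \approx 3666.3$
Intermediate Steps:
$y = 2345910$ ($y = \left(-5\right) \left(-469182\right) = 2345910$)
$\frac{y}{s{\left(-285 \right)}} + \frac{121108}{142911} = \frac{2345910}{355 - -285} + \frac{121108}{142911} = \frac{2345910}{355 + 285} + 121108 \cdot \frac{1}{142911} = \frac{2345910}{640} + \frac{121108}{142911} = 2345910 \cdot \frac{1}{640} + \frac{121108}{142911} = \frac{234591}{64} + \frac{121108}{142911} = \frac{33533385313}{9146304}$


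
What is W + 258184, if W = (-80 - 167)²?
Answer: 319193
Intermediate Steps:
W = 61009 (W = (-247)² = 61009)
W + 258184 = 61009 + 258184 = 319193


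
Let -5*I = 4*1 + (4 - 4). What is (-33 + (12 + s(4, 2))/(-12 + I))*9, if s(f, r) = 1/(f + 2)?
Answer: -39111/128 ≈ -305.55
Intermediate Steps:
I = -⅘ (I = -(4*1 + (4 - 4))/5 = -(4 + 0)/5 = -⅕*4 = -⅘ ≈ -0.80000)
s(f, r) = 1/(2 + f)
(-33 + (12 + s(4, 2))/(-12 + I))*9 = (-33 + (12 + 1/(2 + 4))/(-12 - ⅘))*9 = (-33 + (12 + 1/6)/(-64/5))*9 = (-33 + (12 + ⅙)*(-5/64))*9 = (-33 + (73/6)*(-5/64))*9 = (-33 - 365/384)*9 = -13037/384*9 = -39111/128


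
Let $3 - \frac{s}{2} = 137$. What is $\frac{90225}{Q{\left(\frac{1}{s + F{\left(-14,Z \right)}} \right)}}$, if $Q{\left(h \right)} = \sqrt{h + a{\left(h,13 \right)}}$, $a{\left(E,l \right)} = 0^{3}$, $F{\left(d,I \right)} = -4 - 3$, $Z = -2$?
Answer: $- 451125 i \sqrt{11} \approx - 1.4962 \cdot 10^{6} i$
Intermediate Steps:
$F{\left(d,I \right)} = -7$ ($F{\left(d,I \right)} = -4 - 3 = -7$)
$a{\left(E,l \right)} = 0$
$s = -268$ ($s = 6 - 274 = -268$)
$Q{\left(h \right)} = \sqrt{h}$ ($Q{\left(h \right)} = \sqrt{h + 0} = \sqrt{h}$)
$\frac{90225}{Q{\left(\frac{1}{s + F{\left(-14,Z \right)}} \right)}} = \frac{90225}{\sqrt{\frac{1}{-268 - 7}}} = \frac{90225}{\sqrt{\frac{1}{-275}}} = \frac{90225}{\sqrt{- \frac{1}{275}}} = \frac{90225}{\frac{1}{55} i \sqrt{11}} = 90225 \left(- 5 i \sqrt{11}\right) = - 451125 i \sqrt{11}$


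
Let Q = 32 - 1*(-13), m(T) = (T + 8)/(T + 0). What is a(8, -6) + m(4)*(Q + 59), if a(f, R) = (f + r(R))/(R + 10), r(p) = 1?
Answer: 1257/4 ≈ 314.25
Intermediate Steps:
a(f, R) = (1 + f)/(10 + R) (a(f, R) = (f + 1)/(R + 10) = (1 + f)/(10 + R))
m(T) = (8 + T)/T
Q = 45 (Q = 32 + 13 = 45)
a(8, -6) + m(4)*(Q + 59) = (1 + 8)/(10 - 6) + ((8 + 4)/4)*(45 + 59) = 9/4 + ((1/4)*12)*104 = (1/4)*9 + 3*104 = 9/4 + 312 = 1257/4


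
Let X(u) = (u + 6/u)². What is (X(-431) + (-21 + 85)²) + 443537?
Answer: 117662132002/185761 ≈ 6.3341e+5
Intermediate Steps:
(X(-431) + (-21 + 85)²) + 443537 = ((6 + (-431)²)²/(-431)² + (-21 + 85)²) + 443537 = ((6 + 185761)²/185761 + 64²) + 443537 = ((1/185761)*185767² + 4096) + 443537 = ((1/185761)*34509378289 + 4096) + 443537 = (34509378289/185761 + 4096) + 443537 = 35270255345/185761 + 443537 = 117662132002/185761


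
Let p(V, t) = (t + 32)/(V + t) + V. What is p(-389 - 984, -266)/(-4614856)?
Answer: 2250113/7563748984 ≈ 0.00029749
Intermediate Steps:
p(V, t) = V + (32 + t)/(V + t) (p(V, t) = (32 + t)/(V + t) + V = V + (32 + t)/(V + t))
p(-389 - 984, -266)/(-4614856) = ((32 - 266 + (-389 - 984)² + (-389 - 984)*(-266))/((-389 - 984) - 266))/(-4614856) = ((32 - 266 + (-1373)² - 1373*(-266))/(-1373 - 266))*(-1/4614856) = ((32 - 266 + 1885129 + 365218)/(-1639))*(-1/4614856) = -1/1639*2250113*(-1/4614856) = -2250113/1639*(-1/4614856) = 2250113/7563748984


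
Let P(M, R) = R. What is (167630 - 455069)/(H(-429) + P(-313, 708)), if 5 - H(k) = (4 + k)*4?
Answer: -287439/2413 ≈ -119.12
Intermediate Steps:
H(k) = -11 - 4*k (H(k) = 5 - (4 + k)*4 = 5 - (16 + 4*k) = 5 + (-16 - 4*k) = -11 - 4*k)
(167630 - 455069)/(H(-429) + P(-313, 708)) = (167630 - 455069)/((-11 - 4*(-429)) + 708) = -287439/((-11 + 1716) + 708) = -287439/(1705 + 708) = -287439/2413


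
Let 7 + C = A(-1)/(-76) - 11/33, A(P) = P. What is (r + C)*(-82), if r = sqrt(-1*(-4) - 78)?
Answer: 68429/114 - 82*I*sqrt(74) ≈ 600.25 - 705.39*I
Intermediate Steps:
r = I*sqrt(74) (r = sqrt(4 - 78) = sqrt(-74) = I*sqrt(74) ≈ 8.6023*I)
C = -1669/228 (C = -7 + (-1/(-76) - 11/33) = -7 + (-1*(-1/76) - 11*1/33) = -7 + (1/76 - 1/3) = -7 - 73/228 = -1669/228 ≈ -7.3202)
(r + C)*(-82) = (I*sqrt(74) - 1669/228)*(-82) = (-1669/228 + I*sqrt(74))*(-82) = 68429/114 - 82*I*sqrt(74)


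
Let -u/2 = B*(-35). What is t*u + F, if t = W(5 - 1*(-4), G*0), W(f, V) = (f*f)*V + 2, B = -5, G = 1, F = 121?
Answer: -579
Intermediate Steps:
W(f, V) = 2 + V*f² (W(f, V) = f²*V + 2 = V*f² + 2 = 2 + V*f²)
t = 2 (t = 2 + (1*0)*(5 - 1*(-4))² = 2 + 0*(5 + 4)² = 2 + 0*9² = 2 + 0*81 = 2 + 0 = 2)
u = -350 (u = -(-10)*(-35) = -2*175 = -350)
t*u + F = 2*(-350) + 121 = -700 + 121 = -579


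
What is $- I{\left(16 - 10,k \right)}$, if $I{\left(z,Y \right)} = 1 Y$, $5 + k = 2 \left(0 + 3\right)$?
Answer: $-1$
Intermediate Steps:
$k = 1$ ($k = -5 + 2 \left(0 + 3\right) = -5 + 2 \cdot 3 = -5 + 6 = 1$)
$I{\left(z,Y \right)} = Y$
$- I{\left(16 - 10,k \right)} = \left(-1\right) 1 = -1$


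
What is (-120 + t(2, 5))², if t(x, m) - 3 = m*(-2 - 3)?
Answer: 20164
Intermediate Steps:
t(x, m) = 3 - 5*m (t(x, m) = 3 + m*(-2 - 3) = 3 + m*(-5) = 3 - 5*m)
(-120 + t(2, 5))² = (-120 + (3 - 5*5))² = (-120 + (3 - 25))² = (-120 - 22)² = (-142)² = 20164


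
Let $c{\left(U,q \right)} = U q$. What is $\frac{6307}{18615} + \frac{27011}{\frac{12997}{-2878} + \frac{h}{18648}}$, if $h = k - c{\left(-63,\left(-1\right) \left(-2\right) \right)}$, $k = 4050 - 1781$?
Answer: $- \frac{793640705237107}{128922697185} \approx -6155.9$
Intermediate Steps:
$k = 2269$
$h = 2395$ ($h = 2269 - - 63 \left(\left(-1\right) \left(-2\right)\right) = 2269 - \left(-63\right) 2 = 2269 - -126 = 2269 + 126 = 2395$)
$\frac{6307}{18615} + \frac{27011}{\frac{12997}{-2878} + \frac{h}{18648}} = \frac{6307}{18615} + \frac{27011}{\frac{12997}{-2878} + \frac{2395}{18648}} = 6307 \cdot \frac{1}{18615} + \frac{27011}{12997 \left(- \frac{1}{2878}\right) + 2395 \cdot \frac{1}{18648}} = \frac{371}{1095} + \frac{27011}{- \frac{12997}{2878} + \frac{2395}{18648}} = \frac{371}{1095} + \frac{27011}{- \frac{117737623}{26834472}} = \frac{371}{1095} + 27011 \left(- \frac{26834472}{117737623}\right) = \frac{371}{1095} - \frac{724825923192}{117737623} = - \frac{793640705237107}{128922697185}$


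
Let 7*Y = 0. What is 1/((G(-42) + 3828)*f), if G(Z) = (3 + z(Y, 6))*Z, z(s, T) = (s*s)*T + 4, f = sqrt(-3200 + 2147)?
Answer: -I*sqrt(13)/413478 ≈ -8.7201e-6*I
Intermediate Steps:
Y = 0 (Y = (1/7)*0 = 0)
f = 9*I*sqrt(13) (f = sqrt(-1053) = 9*I*sqrt(13) ≈ 32.45*I)
z(s, T) = 4 + T*s**2 (z(s, T) = s**2*T + 4 = T*s**2 + 4 = 4 + T*s**2)
G(Z) = 7*Z (G(Z) = (3 + (4 + 6*0**2))*Z = (3 + (4 + 6*0))*Z = (3 + (4 + 0))*Z = (3 + 4)*Z = 7*Z)
1/((G(-42) + 3828)*f) = 1/((7*(-42) + 3828)*((9*I*sqrt(13)))) = (-I*sqrt(13)/117)/(-294 + 3828) = (-I*sqrt(13)/117)/3534 = -I*sqrt(13)/413478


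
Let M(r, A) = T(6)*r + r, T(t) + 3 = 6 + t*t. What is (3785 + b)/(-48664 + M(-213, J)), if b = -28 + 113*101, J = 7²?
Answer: -7585/28592 ≈ -0.26528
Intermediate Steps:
J = 49
b = 11385 (b = -28 + 11413 = 11385)
T(t) = 3 + t² (T(t) = -3 + (6 + t*t) = -3 + (6 + t²) = 3 + t²)
M(r, A) = 40*r (M(r, A) = (3 + 6²)*r + r = (3 + 36)*r + r = 39*r + r = 40*r)
(3785 + b)/(-48664 + M(-213, J)) = (3785 + 11385)/(-48664 + 40*(-213)) = 15170/(-48664 - 8520) = 15170/(-57184) = 15170*(-1/57184) = -7585/28592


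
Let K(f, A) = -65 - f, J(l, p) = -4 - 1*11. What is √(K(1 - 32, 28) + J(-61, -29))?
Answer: 7*I ≈ 7.0*I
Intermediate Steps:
J(l, p) = -15 (J(l, p) = -4 - 11 = -15)
√(K(1 - 32, 28) + J(-61, -29)) = √((-65 - (1 - 32)) - 15) = √((-65 - 1*(-31)) - 15) = √((-65 + 31) - 15) = √(-34 - 15) = √(-49) = 7*I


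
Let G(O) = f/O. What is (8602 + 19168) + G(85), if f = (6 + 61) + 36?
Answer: 2360553/85 ≈ 27771.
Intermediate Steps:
f = 103 (f = 67 + 36 = 103)
G(O) = 103/O
(8602 + 19168) + G(85) = (8602 + 19168) + 103/85 = 27770 + 103*(1/85) = 27770 + 103/85 = 2360553/85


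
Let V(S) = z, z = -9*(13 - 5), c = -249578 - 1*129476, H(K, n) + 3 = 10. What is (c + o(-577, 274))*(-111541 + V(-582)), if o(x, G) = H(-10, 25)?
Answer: 42306572811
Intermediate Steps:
H(K, n) = 7 (H(K, n) = -3 + 10 = 7)
o(x, G) = 7
c = -379054 (c = -249578 - 129476 = -379054)
z = -72 (z = -9*8 = -72)
V(S) = -72
(c + o(-577, 274))*(-111541 + V(-582)) = (-379054 + 7)*(-111541 - 72) = -379047*(-111613) = 42306572811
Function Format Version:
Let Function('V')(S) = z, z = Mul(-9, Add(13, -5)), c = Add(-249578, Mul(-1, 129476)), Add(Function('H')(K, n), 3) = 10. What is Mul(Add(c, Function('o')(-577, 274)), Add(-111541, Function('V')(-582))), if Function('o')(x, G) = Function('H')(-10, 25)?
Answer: 42306572811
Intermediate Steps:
Function('H')(K, n) = 7 (Function('H')(K, n) = Add(-3, 10) = 7)
Function('o')(x, G) = 7
c = -379054 (c = Add(-249578, -129476) = -379054)
z = -72 (z = Mul(-9, 8) = -72)
Function('V')(S) = -72
Mul(Add(c, Function('o')(-577, 274)), Add(-111541, Function('V')(-582))) = Mul(Add(-379054, 7), Add(-111541, -72)) = Mul(-379047, -111613) = 42306572811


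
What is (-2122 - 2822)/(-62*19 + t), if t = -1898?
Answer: 1236/769 ≈ 1.6073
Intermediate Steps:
(-2122 - 2822)/(-62*19 + t) = (-2122 - 2822)/(-62*19 - 1898) = -4944/(-1178 - 1898) = -4944/(-3076) = -4944*(-1/3076) = 1236/769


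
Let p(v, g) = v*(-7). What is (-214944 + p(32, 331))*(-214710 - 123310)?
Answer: 72731087360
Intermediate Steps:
p(v, g) = -7*v
(-214944 + p(32, 331))*(-214710 - 123310) = (-214944 - 7*32)*(-214710 - 123310) = (-214944 - 224)*(-338020) = -215168*(-338020) = 72731087360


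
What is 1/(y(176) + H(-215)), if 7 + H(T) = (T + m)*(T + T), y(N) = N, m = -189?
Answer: 1/173889 ≈ 5.7508e-6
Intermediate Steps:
H(T) = -7 + 2*T*(-189 + T) (H(T) = -7 + (T - 189)*(T + T) = -7 + (-189 + T)*(2*T) = -7 + 2*T*(-189 + T))
1/(y(176) + H(-215)) = 1/(176 + (-7 - 378*(-215) + 2*(-215)²)) = 1/(176 + (-7 + 81270 + 2*46225)) = 1/(176 + (-7 + 81270 + 92450)) = 1/(176 + 173713) = 1/173889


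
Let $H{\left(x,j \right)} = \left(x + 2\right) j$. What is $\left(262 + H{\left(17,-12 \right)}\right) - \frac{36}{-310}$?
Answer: $\frac{5288}{155} \approx 34.116$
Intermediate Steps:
$H{\left(x,j \right)} = j \left(2 + x\right)$ ($H{\left(x,j \right)} = \left(2 + x\right) j = j \left(2 + x\right)$)
$\left(262 + H{\left(17,-12 \right)}\right) - \frac{36}{-310} = \left(262 - 12 \left(2 + 17\right)\right) - \frac{36}{-310} = \left(262 - 228\right) - - \frac{18}{155} = \left(262 - 228\right) + \frac{18}{155} = 34 + \frac{18}{155} = \frac{5288}{155}$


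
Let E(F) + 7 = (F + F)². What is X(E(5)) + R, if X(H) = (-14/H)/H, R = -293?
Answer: -2534171/8649 ≈ -293.00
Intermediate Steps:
E(F) = -7 + 4*F² (E(F) = -7 + (F + F)² = -7 + (2*F)² = -7 + 4*F²)
X(H) = -14/H²
X(E(5)) + R = -14/(-7 + 4*5²)² - 293 = -14/(-7 + 4*25)² - 293 = -14/(-7 + 100)² - 293 = -14/93² - 293 = -14*1/8649 - 293 = -14/8649 - 293 = -2534171/8649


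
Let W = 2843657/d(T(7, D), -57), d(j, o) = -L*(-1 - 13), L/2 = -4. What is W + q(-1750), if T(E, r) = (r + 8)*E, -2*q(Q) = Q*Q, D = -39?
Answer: -174343657/112 ≈ -1.5566e+6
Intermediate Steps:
L = -8 (L = 2*(-4) = -8)
q(Q) = -Q**2/2 (q(Q) = -Q*Q/2 = -Q**2/2)
T(E, r) = E*(8 + r) (T(E, r) = (8 + r)*E = E*(8 + r))
d(j, o) = -112 (d(j, o) = -(-8)*(-1 - 13) = -(-8)*(-14) = -1*112 = -112)
W = -2843657/112 (W = 2843657/(-112) = 2843657*(-1/112) = -2843657/112 ≈ -25390.)
W + q(-1750) = -2843657/112 - 1/2*(-1750)**2 = -2843657/112 - 1/2*3062500 = -2843657/112 - 1531250 = -174343657/112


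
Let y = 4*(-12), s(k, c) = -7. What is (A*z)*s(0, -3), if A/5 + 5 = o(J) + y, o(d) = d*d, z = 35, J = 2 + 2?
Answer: 45325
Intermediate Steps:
J = 4
y = -48
o(d) = d²
A = -185 (A = -25 + 5*(4² - 48) = -25 + 5*(16 - 48) = -25 + 5*(-32) = -25 - 160 = -185)
(A*z)*s(0, -3) = -185*35*(-7) = -6475*(-7) = 45325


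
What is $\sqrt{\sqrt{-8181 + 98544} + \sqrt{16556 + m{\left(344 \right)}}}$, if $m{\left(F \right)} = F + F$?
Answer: $\sqrt{\sqrt{90363} + 6 \sqrt{479}} \approx 20.783$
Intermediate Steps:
$m{\left(F \right)} = 2 F$
$\sqrt{\sqrt{-8181 + 98544} + \sqrt{16556 + m{\left(344 \right)}}} = \sqrt{\sqrt{-8181 + 98544} + \sqrt{16556 + 2 \cdot 344}} = \sqrt{\sqrt{90363} + \sqrt{16556 + 688}} = \sqrt{\sqrt{90363} + \sqrt{17244}} = \sqrt{\sqrt{90363} + 6 \sqrt{479}}$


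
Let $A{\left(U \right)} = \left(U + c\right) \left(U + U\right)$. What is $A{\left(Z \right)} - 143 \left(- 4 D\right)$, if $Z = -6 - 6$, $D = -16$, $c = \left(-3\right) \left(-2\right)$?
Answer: $-9008$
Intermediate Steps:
$c = 6$
$Z = -12$
$A{\left(U \right)} = 2 U \left(6 + U\right)$ ($A{\left(U \right)} = \left(U + 6\right) \left(U + U\right) = \left(6 + U\right) 2 U = 2 U \left(6 + U\right)$)
$A{\left(Z \right)} - 143 \left(- 4 D\right) = 2 \left(-12\right) \left(6 - 12\right) - 143 \left(\left(-4\right) \left(-16\right)\right) = 2 \left(-12\right) \left(-6\right) - 9152 = 144 - 9152 = -9008$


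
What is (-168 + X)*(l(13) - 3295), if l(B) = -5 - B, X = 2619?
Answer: -8120163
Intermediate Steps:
(-168 + X)*(l(13) - 3295) = (-168 + 2619)*((-5 - 1*13) - 3295) = 2451*((-5 - 13) - 3295) = 2451*(-18 - 3295) = 2451*(-3313) = -8120163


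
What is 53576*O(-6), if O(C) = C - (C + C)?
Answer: 321456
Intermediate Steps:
O(C) = -C (O(C) = C - 2*C = -C)
53576*O(-6) = 53576*(-1*(-6)) = 53576*6 = 321456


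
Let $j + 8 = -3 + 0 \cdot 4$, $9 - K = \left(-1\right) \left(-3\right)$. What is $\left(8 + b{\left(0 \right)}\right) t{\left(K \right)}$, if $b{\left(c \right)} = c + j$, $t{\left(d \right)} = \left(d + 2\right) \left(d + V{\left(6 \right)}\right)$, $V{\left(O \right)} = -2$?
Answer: $-96$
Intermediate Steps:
$K = 6$ ($K = 9 - \left(-1\right) \left(-3\right) = 9 - 3 = 6$)
$j = -11$ ($j = -8 + \left(-3 + 0 \cdot 4\right) = -8 + \left(-3 + 0\right) = -8 - 3 = -11$)
$t{\left(d \right)} = \left(-2 + d\right) \left(2 + d\right)$ ($t{\left(d \right)} = \left(d + 2\right) \left(d - 2\right) = \left(2 + d\right) \left(-2 + d\right) = \left(-2 + d\right) \left(2 + d\right)$)
$b{\left(c \right)} = -11 + c$ ($b{\left(c \right)} = c - 11 = -11 + c$)
$\left(8 + b{\left(0 \right)}\right) t{\left(K \right)} = \left(8 + \left(-11 + 0\right)\right) \left(-4 + 6^{2}\right) = \left(8 - 11\right) \left(-4 + 36\right) = \left(-3\right) 32 = -96$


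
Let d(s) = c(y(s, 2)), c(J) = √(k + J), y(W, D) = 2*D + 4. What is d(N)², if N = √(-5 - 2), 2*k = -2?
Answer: 7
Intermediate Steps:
k = -1 (k = (½)*(-2) = -1)
y(W, D) = 4 + 2*D
c(J) = √(-1 + J)
N = I*√7 (N = √(-7) = I*√7 ≈ 2.6458*I)
d(s) = √7 (d(s) = √(-1 + (4 + 2*2)) = √(-1 + (4 + 4)) = √(-1 + 8) = √7)
d(N)² = (√7)² = 7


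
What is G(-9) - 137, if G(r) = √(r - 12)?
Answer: -137 + I*√21 ≈ -137.0 + 4.5826*I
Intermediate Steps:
G(r) = √(-12 + r)
G(-9) - 137 = √(-12 - 9) - 137 = √(-21) - 137 = I*√21 - 137 = -137 + I*√21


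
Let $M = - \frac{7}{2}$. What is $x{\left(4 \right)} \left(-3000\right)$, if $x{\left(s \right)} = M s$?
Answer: $42000$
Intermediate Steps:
$M = - \frac{7}{2}$ ($M = \left(-7\right) \frac{1}{2} = - \frac{7}{2} \approx -3.5$)
$x{\left(s \right)} = - \frac{7 s}{2}$
$x{\left(4 \right)} \left(-3000\right) = \left(- \frac{7}{2}\right) 4 \left(-3000\right) = \left(-14\right) \left(-3000\right) = 42000$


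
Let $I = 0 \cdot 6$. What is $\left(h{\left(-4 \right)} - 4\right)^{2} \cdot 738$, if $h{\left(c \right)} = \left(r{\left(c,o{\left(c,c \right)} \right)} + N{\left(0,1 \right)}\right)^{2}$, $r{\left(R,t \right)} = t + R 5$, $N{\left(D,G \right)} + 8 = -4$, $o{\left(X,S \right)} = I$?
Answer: $767815200$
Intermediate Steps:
$I = 0$
$o{\left(X,S \right)} = 0$
$N{\left(D,G \right)} = -12$ ($N{\left(D,G \right)} = -8 - 4 = -12$)
$r{\left(R,t \right)} = t + 5 R$
$h{\left(c \right)} = \left(-12 + 5 c\right)^{2}$ ($h{\left(c \right)} = \left(\left(0 + 5 c\right) - 12\right)^{2} = \left(5 c - 12\right)^{2} = \left(-12 + 5 c\right)^{2}$)
$\left(h{\left(-4 \right)} - 4\right)^{2} \cdot 738 = \left(\left(-12 + 5 \left(-4\right)\right)^{2} - 4\right)^{2} \cdot 738 = \left(\left(-12 - 20\right)^{2} - 4\right)^{2} \cdot 738 = \left(\left(-32\right)^{2} - 4\right)^{2} \cdot 738 = \left(1024 - 4\right)^{2} \cdot 738 = 1020^{2} \cdot 738 = 1040400 \cdot 738 = 767815200$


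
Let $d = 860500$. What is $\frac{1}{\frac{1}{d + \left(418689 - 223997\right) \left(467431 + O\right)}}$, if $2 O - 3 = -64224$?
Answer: $84754279286$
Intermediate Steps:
$O = - \frac{64221}{2}$ ($O = \frac{3}{2} + \frac{1}{2} \left(-64224\right) = \frac{3}{2} - 32112 = - \frac{64221}{2} \approx -32111.0$)
$\frac{1}{\frac{1}{d + \left(418689 - 223997\right) \left(467431 + O\right)}} = \frac{1}{\frac{1}{860500 + \left(418689 - 223997\right) \left(467431 - \frac{64221}{2}\right)}} = \frac{1}{\frac{1}{860500 + 194692 \cdot \frac{870641}{2}}} = \frac{1}{\frac{1}{860500 + 84753418786}} = \frac{1}{\frac{1}{84754279286}} = 84754279286$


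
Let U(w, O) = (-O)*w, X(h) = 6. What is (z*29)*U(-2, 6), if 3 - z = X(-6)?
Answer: -1044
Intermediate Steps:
U(w, O) = -O*w
z = -3 (z = 3 - 1*6 = 3 - 6 = -3)
(z*29)*U(-2, 6) = (-3*29)*(-1*6*(-2)) = -87*12 = -1044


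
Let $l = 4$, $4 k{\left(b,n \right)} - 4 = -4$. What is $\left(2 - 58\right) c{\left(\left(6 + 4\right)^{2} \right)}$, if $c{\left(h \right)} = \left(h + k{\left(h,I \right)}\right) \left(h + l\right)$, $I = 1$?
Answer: $-582400$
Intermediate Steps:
$k{\left(b,n \right)} = 0$ ($k{\left(b,n \right)} = 1 + \frac{1}{4} \left(-4\right) = 1 - 1 = 0$)
$c{\left(h \right)} = h \left(4 + h\right)$ ($c{\left(h \right)} = \left(h + 0\right) \left(h + 4\right) = h \left(4 + h\right)$)
$\left(2 - 58\right) c{\left(\left(6 + 4\right)^{2} \right)} = \left(2 - 58\right) \left(6 + 4\right)^{2} \left(4 + \left(6 + 4\right)^{2}\right) = - 56 \cdot 10^{2} \left(4 + 10^{2}\right) = - 56 \cdot 100 \left(4 + 100\right) = - 56 \cdot 100 \cdot 104 = \left(-56\right) 10400 = -582400$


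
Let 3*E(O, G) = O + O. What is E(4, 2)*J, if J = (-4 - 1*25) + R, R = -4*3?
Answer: -328/3 ≈ -109.33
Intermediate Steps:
E(O, G) = 2*O/3 (E(O, G) = (O + O)/3 = (2*O)/3 = 2*O/3)
R = -12
J = -41 (J = (-4 - 1*25) - 12 = (-4 - 25) - 12 = -29 - 12 = -41)
E(4, 2)*J = ((⅔)*4)*(-41) = (8/3)*(-41) = -328/3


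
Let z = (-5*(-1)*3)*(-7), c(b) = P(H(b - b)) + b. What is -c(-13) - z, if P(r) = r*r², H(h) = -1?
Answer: 119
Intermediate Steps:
P(r) = r³
c(b) = -1 + b (c(b) = (-1)³ + b = -1 + b)
z = -105 (z = (5*3)*(-7) = 15*(-7) = -105)
-c(-13) - z = -(-1 - 13) - 1*(-105) = -1*(-14) + 105 = 14 + 105 = 119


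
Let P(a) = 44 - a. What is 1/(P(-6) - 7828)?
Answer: -1/7778 ≈ -0.00012857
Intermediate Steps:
1/(P(-6) - 7828) = 1/((44 - 1*(-6)) - 7828) = 1/((44 + 6) - 7828) = 1/(50 - 7828) = 1/(-7778) = -1/7778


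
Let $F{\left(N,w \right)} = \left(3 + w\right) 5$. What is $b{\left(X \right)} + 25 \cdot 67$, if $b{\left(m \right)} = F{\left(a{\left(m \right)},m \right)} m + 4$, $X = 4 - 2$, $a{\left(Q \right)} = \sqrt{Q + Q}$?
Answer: $1729$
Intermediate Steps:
$a{\left(Q \right)} = \sqrt{2} \sqrt{Q}$ ($a{\left(Q \right)} = \sqrt{2 Q} = \sqrt{2} \sqrt{Q}$)
$F{\left(N,w \right)} = 15 + 5 w$
$X = 2$ ($X = 4 - 2 = 2$)
$b{\left(m \right)} = 4 + m \left(15 + 5 m\right)$ ($b{\left(m \right)} = \left(15 + 5 m\right) m + 4 = m \left(15 + 5 m\right) + 4 = 4 + m \left(15 + 5 m\right)$)
$b{\left(X \right)} + 25 \cdot 67 = \left(4 + 5 \cdot 2 \left(3 + 2\right)\right) + 25 \cdot 67 = \left(4 + 5 \cdot 2 \cdot 5\right) + 1675 = \left(4 + 50\right) + 1675 = 54 + 1675 = 1729$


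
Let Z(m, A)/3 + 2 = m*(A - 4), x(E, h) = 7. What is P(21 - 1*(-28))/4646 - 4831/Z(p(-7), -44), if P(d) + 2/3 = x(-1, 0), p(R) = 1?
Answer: 5611444/174225 ≈ 32.208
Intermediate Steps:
Z(m, A) = -6 + 3*m*(-4 + A) (Z(m, A) = -6 + 3*(m*(A - 4)) = -6 + 3*(m*(-4 + A)) = -6 + 3*m*(-4 + A))
P(d) = 19/3 (P(d) = -2/3 + 7 = 19/3)
P(21 - 1*(-28))/4646 - 4831/Z(p(-7), -44) = (19/3)/4646 - 4831/(-6 - 12*1 + 3*(-44)*1) = (19/3)*(1/4646) - 4831/(-6 - 12 - 132) = 19/13938 - 4831/(-150) = 19/13938 - 4831*(-1/150) = 19/13938 + 4831/150 = 5611444/174225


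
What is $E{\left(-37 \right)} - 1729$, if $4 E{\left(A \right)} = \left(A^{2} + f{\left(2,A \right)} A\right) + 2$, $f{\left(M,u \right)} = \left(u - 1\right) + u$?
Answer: $- \frac{1385}{2} \approx -692.5$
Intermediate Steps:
$f{\left(M,u \right)} = -1 + 2 u$ ($f{\left(M,u \right)} = \left(-1 + u\right) + u = -1 + 2 u$)
$E{\left(A \right)} = \frac{1}{2} + \frac{A^{2}}{4} + \frac{A \left(-1 + 2 A\right)}{4}$ ($E{\left(A \right)} = \frac{\left(A^{2} + \left(-1 + 2 A\right) A\right) + 2}{4} = \frac{\left(A^{2} + A \left(-1 + 2 A\right)\right) + 2}{4} = \frac{2 + A^{2} + A \left(-1 + 2 A\right)}{4} = \frac{1}{2} + \frac{A^{2}}{4} + \frac{A \left(-1 + 2 A\right)}{4}$)
$E{\left(-37 \right)} - 1729 = \left(\frac{1}{2} - - \frac{37}{4} + \frac{3 \left(-37\right)^{2}}{4}\right) - 1729 = \left(\frac{1}{2} + \frac{37}{4} + \frac{3}{4} \cdot 1369\right) - 1729 = \left(\frac{1}{2} + \frac{37}{4} + \frac{4107}{4}\right) - 1729 = \frac{2073}{2} - 1729 = - \frac{1385}{2}$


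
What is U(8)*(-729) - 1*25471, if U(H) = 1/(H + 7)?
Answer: -127598/5 ≈ -25520.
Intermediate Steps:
U(H) = 1/(7 + H)
U(8)*(-729) - 1*25471 = -729/(7 + 8) - 1*25471 = -729/15 - 25471 = (1/15)*(-729) - 25471 = -243/5 - 25471 = -127598/5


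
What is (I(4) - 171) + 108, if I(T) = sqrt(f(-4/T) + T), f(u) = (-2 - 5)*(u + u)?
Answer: -63 + 3*sqrt(2) ≈ -58.757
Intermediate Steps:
f(u) = -14*u
I(T) = sqrt(T + 56/T) (I(T) = sqrt(-(-56)/T + T) = sqrt(56/T + T) = sqrt(T + 56/T))
(I(4) - 171) + 108 = (sqrt(4 + 56/4) - 171) + 108 = (sqrt(4 + 56*(1/4)) - 171) + 108 = (sqrt(4 + 14) - 171) + 108 = (sqrt(18) - 171) + 108 = (3*sqrt(2) - 171) + 108 = (-171 + 3*sqrt(2)) + 108 = -63 + 3*sqrt(2)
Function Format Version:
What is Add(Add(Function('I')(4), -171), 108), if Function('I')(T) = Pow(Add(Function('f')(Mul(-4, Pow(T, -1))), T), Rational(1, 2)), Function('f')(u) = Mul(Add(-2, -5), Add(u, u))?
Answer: Add(-63, Mul(3, Pow(2, Rational(1, 2)))) ≈ -58.757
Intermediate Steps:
Function('f')(u) = Mul(-14, u) (Function('f')(u) = Mul(-7, Mul(2, u)) = Mul(-14, u))
Function('I')(T) = Pow(Add(T, Mul(56, Pow(T, -1))), Rational(1, 2)) (Function('I')(T) = Pow(Add(Mul(-14, Mul(-4, Pow(T, -1))), T), Rational(1, 2)) = Pow(Add(Mul(56, Pow(T, -1)), T), Rational(1, 2)) = Pow(Add(T, Mul(56, Pow(T, -1))), Rational(1, 2)))
Add(Add(Function('I')(4), -171), 108) = Add(Add(Pow(Add(4, Mul(56, Pow(4, -1))), Rational(1, 2)), -171), 108) = Add(Add(Pow(Add(4, Mul(56, Rational(1, 4))), Rational(1, 2)), -171), 108) = Add(Add(Pow(Add(4, 14), Rational(1, 2)), -171), 108) = Add(Add(Pow(18, Rational(1, 2)), -171), 108) = Add(Add(Mul(3, Pow(2, Rational(1, 2))), -171), 108) = Add(Add(-171, Mul(3, Pow(2, Rational(1, 2)))), 108) = Add(-63, Mul(3, Pow(2, Rational(1, 2))))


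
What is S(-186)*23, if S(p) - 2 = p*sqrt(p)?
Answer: 46 - 4278*I*sqrt(186) ≈ 46.0 - 58344.0*I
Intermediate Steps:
S(p) = 2 + p**(3/2) (S(p) = 2 + p*sqrt(p) = 2 + p**(3/2))
S(-186)*23 = (2 + (-186)**(3/2))*23 = (2 - 186*I*sqrt(186))*23 = 46 - 4278*I*sqrt(186)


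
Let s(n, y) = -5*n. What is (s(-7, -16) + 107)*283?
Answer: 40186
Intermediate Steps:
(s(-7, -16) + 107)*283 = (-5*(-7) + 107)*283 = (35 + 107)*283 = 142*283 = 40186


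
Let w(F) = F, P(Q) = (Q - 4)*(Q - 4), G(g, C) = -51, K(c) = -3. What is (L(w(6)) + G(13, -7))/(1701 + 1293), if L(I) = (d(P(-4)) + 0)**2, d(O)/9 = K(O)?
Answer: 113/499 ≈ 0.22645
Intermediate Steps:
P(Q) = (-4 + Q)**2 (P(Q) = (-4 + Q)*(-4 + Q) = (-4 + Q)**2)
d(O) = -27 (d(O) = 9*(-3) = -27)
L(I) = 729 (L(I) = (-27 + 0)**2 = (-27)**2 = 729)
(L(w(6)) + G(13, -7))/(1701 + 1293) = (729 - 51)/(1701 + 1293) = 678/2994 = 678*(1/2994) = 113/499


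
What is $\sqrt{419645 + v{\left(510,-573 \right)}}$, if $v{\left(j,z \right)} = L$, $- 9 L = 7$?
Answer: $\frac{\sqrt{3776798}}{3} \approx 647.8$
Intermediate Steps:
$L = - \frac{7}{9}$ ($L = \left(- \frac{1}{9}\right) 7 = - \frac{7}{9} \approx -0.77778$)
$v{\left(j,z \right)} = - \frac{7}{9}$
$\sqrt{419645 + v{\left(510,-573 \right)}} = \sqrt{419645 - \frac{7}{9}} = \sqrt{\frac{3776798}{9}} = \frac{\sqrt{3776798}}{3}$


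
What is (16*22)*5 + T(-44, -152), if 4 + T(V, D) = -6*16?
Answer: 1660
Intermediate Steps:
T(V, D) = -100 (T(V, D) = -4 - 6*16 = -4 - 96 = -100)
(16*22)*5 + T(-44, -152) = (16*22)*5 - 100 = 352*5 - 100 = 1760 - 100 = 1660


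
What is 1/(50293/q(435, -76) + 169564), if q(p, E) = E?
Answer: 4/675609 ≈ 5.9206e-6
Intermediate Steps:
1/(50293/q(435, -76) + 169564) = 1/(50293/(-76) + 169564) = 1/(50293*(-1/76) + 169564) = 1/(-2647/4 + 169564) = 1/(675609/4) = 4/675609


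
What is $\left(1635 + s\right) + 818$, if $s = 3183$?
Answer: $5636$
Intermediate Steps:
$\left(1635 + s\right) + 818 = \left(1635 + 3183\right) + 818 = 4818 + 818 = 5636$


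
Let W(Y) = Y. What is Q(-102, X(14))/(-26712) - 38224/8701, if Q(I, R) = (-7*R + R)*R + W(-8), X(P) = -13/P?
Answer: -14292948119/3253895568 ≈ -4.3926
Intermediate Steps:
Q(I, R) = -8 - 6*R² (Q(I, R) = (-7*R + R)*R - 8 = (-6*R)*R - 8 = -6*R² - 8 = -8 - 6*R²)
Q(-102, X(14))/(-26712) - 38224/8701 = (-8 - 6*(-13/14)²)/(-26712) - 38224/8701 = (-8 - 6*(-13*1/14)²)*(-1/26712) - 38224*1/8701 = (-8 - 6*(-13/14)²)*(-1/26712) - 38224/8701 = (-8 - 6*169/196)*(-1/26712) - 38224/8701 = (-8 - 507/98)*(-1/26712) - 38224/8701 = -1291/98*(-1/26712) - 38224/8701 = 1291/2617776 - 38224/8701 = -14292948119/3253895568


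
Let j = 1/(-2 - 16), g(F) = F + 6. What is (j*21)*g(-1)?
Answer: -35/6 ≈ -5.8333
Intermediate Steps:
g(F) = 6 + F
j = -1/18 (j = 1/(-18) = -1/18 ≈ -0.055556)
(j*21)*g(-1) = (-1/18*21)*(6 - 1) = -7/6*5 = -35/6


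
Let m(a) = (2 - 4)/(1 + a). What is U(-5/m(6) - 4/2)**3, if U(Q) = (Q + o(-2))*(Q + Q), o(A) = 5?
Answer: 2053225511/8 ≈ 2.5665e+8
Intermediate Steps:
m(a) = -2/(1 + a)
U(Q) = 2*Q*(5 + Q) (U(Q) = (Q + 5)*(Q + Q) = (5 + Q)*(2*Q) = 2*Q*(5 + Q))
U(-5/m(6) - 4/2)**3 = (2*(-5/((-2/(1 + 6))) - 4/2)*(5 + (-5/((-2/(1 + 6))) - 4/2)))**3 = (2*(-5/((-2/7)) - 4*1/2)*(5 + (-5/((-2/7)) - 4*1/2)))**3 = (2*(-5/((-2*1/7)) - 2)*(5 + (-5/((-2*1/7)) - 2)))**3 = (2*(-5/(-2/7) - 2)*(5 + (-5/(-2/7) - 2)))**3 = (2*(-5*(-7/2) - 2)*(5 + (-5*(-7/2) - 2)))**3 = (2*(35/2 - 2)*(5 + (35/2 - 2)))**3 = (2*(31/2)*(5 + 31/2))**3 = (2*(31/2)*(41/2))**3 = (1271/2)**3 = 2053225511/8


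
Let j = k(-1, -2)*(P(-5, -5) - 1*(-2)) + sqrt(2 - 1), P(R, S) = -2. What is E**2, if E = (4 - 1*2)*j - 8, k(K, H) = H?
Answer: 36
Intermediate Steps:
j = 1 (j = -2*(-2 - 1*(-2)) + sqrt(2 - 1) = -2*(-2 + 2) + sqrt(1) = -2*0 + 1 = 0 + 1 = 1)
E = -6 (E = (4 - 1*2)*1 - 8 = (4 - 2)*1 - 8 = 2*1 - 8 = 2 - 8 = -6)
E**2 = (-6)**2 = 36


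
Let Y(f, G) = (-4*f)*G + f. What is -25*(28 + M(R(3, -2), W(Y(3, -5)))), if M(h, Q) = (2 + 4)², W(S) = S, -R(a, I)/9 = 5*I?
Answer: -1600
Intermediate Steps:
Y(f, G) = f - 4*G*f (Y(f, G) = -4*G*f + f = f - 4*G*f)
R(a, I) = -45*I
M(h, Q) = 36 (M(h, Q) = 6² = 36)
-25*(28 + M(R(3, -2), W(Y(3, -5)))) = -25*(28 + 36) = -25*64 = -1600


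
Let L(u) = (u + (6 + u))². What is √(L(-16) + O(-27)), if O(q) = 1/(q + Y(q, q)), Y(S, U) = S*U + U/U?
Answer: √334085987/703 ≈ 26.000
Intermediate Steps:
L(u) = (6 + 2*u)²
Y(S, U) = 1 + S*U (Y(S, U) = S*U + 1 = 1 + S*U)
O(q) = 1/(1 + q + q²) (O(q) = 1/(q + (1 + q*q)) = 1/(q + (1 + q²)) = 1/(1 + q + q²))
√(L(-16) + O(-27)) = √(4*(3 - 16)² + 1/(1 - 27 + (-27)²)) = √(4*(-13)² + 1/(1 - 27 + 729)) = √(4*169 + 1/703) = √(676 + 1/703) = √(475229/703) = √334085987/703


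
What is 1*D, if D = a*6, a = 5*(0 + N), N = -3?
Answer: -90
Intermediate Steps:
a = -15 (a = 5*(0 - 3) = 5*(-3) = -15)
D = -90 (D = -15*6 = -90)
1*D = 1*(-90) = -90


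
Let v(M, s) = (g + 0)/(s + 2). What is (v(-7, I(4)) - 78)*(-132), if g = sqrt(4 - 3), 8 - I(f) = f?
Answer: 10274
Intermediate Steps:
I(f) = 8 - f
g = 1 (g = sqrt(1) = 1)
v(M, s) = 1/(2 + s) (v(M, s) = (1 + 0)/(s + 2) = 1/(2 + s))
(v(-7, I(4)) - 78)*(-132) = (1/(2 + (8 - 1*4)) - 78)*(-132) = (1/(2 + (8 - 4)) - 78)*(-132) = (1/(2 + 4) - 78)*(-132) = (1/6 - 78)*(-132) = -467/6*(-132) = 10274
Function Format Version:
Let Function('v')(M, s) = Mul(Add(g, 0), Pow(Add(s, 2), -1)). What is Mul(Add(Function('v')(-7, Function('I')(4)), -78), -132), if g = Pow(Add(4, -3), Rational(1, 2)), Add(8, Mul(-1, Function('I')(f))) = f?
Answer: 10274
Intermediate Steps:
Function('I')(f) = Add(8, Mul(-1, f))
g = 1 (g = Pow(1, Rational(1, 2)) = 1)
Function('v')(M, s) = Pow(Add(2, s), -1) (Function('v')(M, s) = Mul(Add(1, 0), Pow(Add(s, 2), -1)) = Mul(1, Pow(Add(2, s), -1)) = Pow(Add(2, s), -1))
Mul(Add(Function('v')(-7, Function('I')(4)), -78), -132) = Mul(Add(Pow(Add(2, Add(8, Mul(-1, 4))), -1), -78), -132) = Mul(Add(Pow(Add(2, Add(8, -4)), -1), -78), -132) = Mul(Add(Pow(Add(2, 4), -1), -78), -132) = Mul(Add(Pow(6, -1), -78), -132) = Mul(Add(Rational(1, 6), -78), -132) = Mul(Rational(-467, 6), -132) = 10274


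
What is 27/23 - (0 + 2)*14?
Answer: -617/23 ≈ -26.826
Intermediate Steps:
27/23 - (0 + 2)*14 = 27*(1/23) - 1*2*14 = 27/23 - 2*14 = 27/23 - 28 = -617/23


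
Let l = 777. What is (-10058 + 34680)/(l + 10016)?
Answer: 24622/10793 ≈ 2.2813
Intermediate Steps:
(-10058 + 34680)/(l + 10016) = (-10058 + 34680)/(777 + 10016) = 24622/10793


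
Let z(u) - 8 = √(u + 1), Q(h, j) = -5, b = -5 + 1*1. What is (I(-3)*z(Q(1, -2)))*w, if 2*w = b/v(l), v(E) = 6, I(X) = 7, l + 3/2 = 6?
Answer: -56/3 - 14*I/3 ≈ -18.667 - 4.6667*I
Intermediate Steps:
l = 9/2 (l = -3/2 + 6 = 9/2 ≈ 4.5000)
b = -4 (b = -5 + 1 = -4)
w = -⅓ (w = (-4/6)/2 = (-4*⅙)/2 = (½)*(-⅔) = -⅓ ≈ -0.33333)
z(u) = 8 + √(1 + u) (z(u) = 8 + √(u + 1) = 8 + √(1 + u))
(I(-3)*z(Q(1, -2)))*w = (7*(8 + √(1 - 5)))*(-⅓) = (7*(8 + √(-4)))*(-⅓) = (7*(8 + 2*I))*(-⅓) = (56 + 14*I)*(-⅓) = -56/3 - 14*I/3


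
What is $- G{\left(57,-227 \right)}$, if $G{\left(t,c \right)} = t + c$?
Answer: $170$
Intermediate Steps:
$G{\left(t,c \right)} = c + t$
$- G{\left(57,-227 \right)} = - (-227 + 57) = \left(-1\right) \left(-170\right) = 170$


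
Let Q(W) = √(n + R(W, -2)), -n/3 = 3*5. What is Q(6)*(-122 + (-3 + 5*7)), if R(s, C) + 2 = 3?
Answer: -180*I*√11 ≈ -596.99*I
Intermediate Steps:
n = -45 (n = -9*5 = -3*15 = -45)
R(s, C) = 1 (R(s, C) = -2 + 3 = 1)
Q(W) = 2*I*√11 (Q(W) = √(-45 + 1) = √(-44) = 2*I*√11)
Q(6)*(-122 + (-3 + 5*7)) = (2*I*√11)*(-122 + (-3 + 5*7)) = (2*I*√11)*(-122 + (-3 + 35)) = (2*I*√11)*(-122 + 32) = (2*I*√11)*(-90) = -180*I*√11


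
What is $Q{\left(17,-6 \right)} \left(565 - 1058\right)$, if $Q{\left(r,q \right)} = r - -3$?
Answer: $-9860$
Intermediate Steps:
$Q{\left(r,q \right)} = 3 + r$ ($Q{\left(r,q \right)} = r + 3 = 3 + r$)
$Q{\left(17,-6 \right)} \left(565 - 1058\right) = \left(3 + 17\right) \left(565 - 1058\right) = 20 \left(-493\right) = -9860$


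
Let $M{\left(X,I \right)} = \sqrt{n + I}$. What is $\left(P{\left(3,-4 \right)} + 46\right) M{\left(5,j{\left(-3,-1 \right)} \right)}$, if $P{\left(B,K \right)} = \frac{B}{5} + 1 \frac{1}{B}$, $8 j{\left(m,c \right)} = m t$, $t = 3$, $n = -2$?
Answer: $\frac{176 i \sqrt{2}}{3} \approx 82.967 i$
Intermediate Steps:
$j{\left(m,c \right)} = \frac{3 m}{8}$ ($j{\left(m,c \right)} = \frac{m 3}{8} = \frac{3 m}{8}$)
$M{\left(X,I \right)} = \sqrt{-2 + I}$
$P{\left(B,K \right)} = \frac{1}{B} + \frac{B}{5}$ ($P{\left(B,K \right)} = B \frac{1}{5} + \frac{1}{B} = \frac{B}{5} + \frac{1}{B} = \frac{1}{B} + \frac{B}{5}$)
$\left(P{\left(3,-4 \right)} + 46\right) M{\left(5,j{\left(-3,-1 \right)} \right)} = \left(\left(\frac{1}{3} + \frac{1}{5} \cdot 3\right) + 46\right) \sqrt{-2 + \frac{3}{8} \left(-3\right)} = \left(\left(\frac{1}{3} + \frac{3}{5}\right) + 46\right) \sqrt{-2 - \frac{9}{8}} = \left(\frac{14}{15} + 46\right) \sqrt{- \frac{25}{8}} = \frac{704 \frac{5 i \sqrt{2}}{4}}{15} = \frac{176 i \sqrt{2}}{3}$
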